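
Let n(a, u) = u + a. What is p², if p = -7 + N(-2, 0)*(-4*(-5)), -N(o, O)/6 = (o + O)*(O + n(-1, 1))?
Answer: 49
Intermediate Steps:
n(a, u) = a + u
N(o, O) = -6*O*(O + o) (N(o, O) = -6*(o + O)*(O + (-1 + 1)) = -6*(O + o)*(O + 0) = -6*(O + o)*O = -6*O*(O + o))
p = -7 (p = -7 + (6*0*(-1*0 - 1*(-2)))*(-4*(-5)) = -7 + (6*0*(0 + 2))*20 = -7 + (6*0*2)*20 = -7 + 0*20 = -7 + 0 = -7)
p² = (-7)² = 49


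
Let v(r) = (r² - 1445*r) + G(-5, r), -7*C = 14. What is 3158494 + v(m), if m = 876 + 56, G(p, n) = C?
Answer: 2680376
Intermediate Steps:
C = -2 (C = -⅐*14 = -2)
G(p, n) = -2
m = 932
v(r) = -2 + r² - 1445*r (v(r) = (r² - 1445*r) - 2 = -2 + r² - 1445*r)
3158494 + v(m) = 3158494 + (-2 + 932² - 1445*932) = 3158494 + (-2 + 868624 - 1346740) = 3158494 - 478118 = 2680376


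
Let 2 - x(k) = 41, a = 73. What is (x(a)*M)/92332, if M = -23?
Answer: 897/92332 ≈ 0.0097149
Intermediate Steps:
x(k) = -39 (x(k) = 2 - 1*41 = 2 - 41 = -39)
(x(a)*M)/92332 = -39*(-23)/92332 = 897*(1/92332) = 897/92332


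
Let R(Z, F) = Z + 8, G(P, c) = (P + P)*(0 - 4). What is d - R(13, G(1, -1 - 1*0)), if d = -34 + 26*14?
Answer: 309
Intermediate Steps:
G(P, c) = -8*P (G(P, c) = (2*P)*(-4) = -8*P)
R(Z, F) = 8 + Z
d = 330 (d = -34 + 364 = 330)
d - R(13, G(1, -1 - 1*0)) = 330 - (8 + 13) = 330 - 1*21 = 330 - 21 = 309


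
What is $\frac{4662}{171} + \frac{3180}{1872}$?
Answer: $\frac{85843}{2964} \approx 28.962$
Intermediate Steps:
$\frac{4662}{171} + \frac{3180}{1872} = 4662 \cdot \frac{1}{171} + 3180 \cdot \frac{1}{1872} = \frac{518}{19} + \frac{265}{156} = \frac{85843}{2964}$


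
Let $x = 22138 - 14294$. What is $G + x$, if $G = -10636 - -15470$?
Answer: $12678$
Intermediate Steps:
$x = 7844$
$G = 4834$ ($G = -10636 + 15470 = 4834$)
$G + x = 4834 + 7844 = 12678$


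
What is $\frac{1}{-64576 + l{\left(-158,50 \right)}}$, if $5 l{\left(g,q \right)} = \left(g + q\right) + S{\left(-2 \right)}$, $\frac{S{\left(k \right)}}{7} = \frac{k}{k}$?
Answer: $- \frac{5}{322981} \approx -1.5481 \cdot 10^{-5}$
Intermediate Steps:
$S{\left(k \right)} = 7$ ($S{\left(k \right)} = 7 \frac{k}{k} = 7 \cdot 1 = 7$)
$l{\left(g,q \right)} = \frac{7}{5} + \frac{g}{5} + \frac{q}{5}$ ($l{\left(g,q \right)} = \frac{\left(g + q\right) + 7}{5} = \frac{7 + g + q}{5} = \frac{7}{5} + \frac{g}{5} + \frac{q}{5}$)
$\frac{1}{-64576 + l{\left(-158,50 \right)}} = \frac{1}{-64576 + \left(\frac{7}{5} + \frac{1}{5} \left(-158\right) + \frac{1}{5} \cdot 50\right)} = \frac{1}{-64576 + \left(\frac{7}{5} - \frac{158}{5} + 10\right)} = \frac{1}{-64576 - \frac{101}{5}} = \frac{1}{- \frac{322981}{5}} = - \frac{5}{322981}$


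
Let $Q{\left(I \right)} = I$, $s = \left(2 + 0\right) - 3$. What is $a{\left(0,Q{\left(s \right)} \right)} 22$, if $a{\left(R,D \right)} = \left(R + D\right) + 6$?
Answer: $110$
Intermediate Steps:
$s = -1$ ($s = 2 - 3 = -1$)
$a{\left(R,D \right)} = 6 + D + R$ ($a{\left(R,D \right)} = \left(D + R\right) + 6 = 6 + D + R$)
$a{\left(0,Q{\left(s \right)} \right)} 22 = \left(6 - 1 + 0\right) 22 = 5 \cdot 22 = 110$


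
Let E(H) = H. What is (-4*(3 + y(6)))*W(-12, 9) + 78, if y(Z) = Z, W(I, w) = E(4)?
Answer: -66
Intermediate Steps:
W(I, w) = 4
(-4*(3 + y(6)))*W(-12, 9) + 78 = -4*(3 + 6)*4 + 78 = -4*9*4 + 78 = -36*4 + 78 = -144 + 78 = -66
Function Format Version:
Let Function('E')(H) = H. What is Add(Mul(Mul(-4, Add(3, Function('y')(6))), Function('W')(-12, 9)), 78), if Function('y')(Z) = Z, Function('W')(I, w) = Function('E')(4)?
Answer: -66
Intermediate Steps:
Function('W')(I, w) = 4
Add(Mul(Mul(-4, Add(3, Function('y')(6))), Function('W')(-12, 9)), 78) = Add(Mul(Mul(-4, Add(3, 6)), 4), 78) = Add(Mul(Mul(-4, 9), 4), 78) = Add(Mul(-36, 4), 78) = Add(-144, 78) = -66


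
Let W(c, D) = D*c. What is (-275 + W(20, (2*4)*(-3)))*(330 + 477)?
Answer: -609285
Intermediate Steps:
(-275 + W(20, (2*4)*(-3)))*(330 + 477) = (-275 + ((2*4)*(-3))*20)*(330 + 477) = (-275 + (8*(-3))*20)*807 = (-275 - 24*20)*807 = (-275 - 480)*807 = -755*807 = -609285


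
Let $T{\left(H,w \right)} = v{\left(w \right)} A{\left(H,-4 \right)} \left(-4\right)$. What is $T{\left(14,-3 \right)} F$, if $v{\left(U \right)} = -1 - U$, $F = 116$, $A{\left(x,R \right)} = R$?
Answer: $3712$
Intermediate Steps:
$T{\left(H,w \right)} = -16 - 16 w$ ($T{\left(H,w \right)} = \left(-1 - w\right) \left(-4\right) \left(-4\right) = \left(4 + 4 w\right) \left(-4\right) = -16 - 16 w$)
$T{\left(14,-3 \right)} F = \left(-16 - -48\right) 116 = \left(-16 + 48\right) 116 = 32 \cdot 116 = 3712$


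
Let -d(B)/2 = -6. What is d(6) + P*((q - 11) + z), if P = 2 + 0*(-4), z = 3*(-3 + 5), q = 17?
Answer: 36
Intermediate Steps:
d(B) = 12 (d(B) = -2*(-6) = 12)
z = 6 (z = 3*2 = 6)
P = 2 (P = 2 + 0 = 2)
d(6) + P*((q - 11) + z) = 12 + 2*((17 - 11) + 6) = 12 + 2*(6 + 6) = 12 + 2*12 = 12 + 24 = 36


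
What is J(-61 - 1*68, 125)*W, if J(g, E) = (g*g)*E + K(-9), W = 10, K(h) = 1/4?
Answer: 41602505/2 ≈ 2.0801e+7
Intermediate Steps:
K(h) = ¼
J(g, E) = ¼ + E*g² (J(g, E) = (g*g)*E + ¼ = g²*E + ¼ = E*g² + ¼ = ¼ + E*g²)
J(-61 - 1*68, 125)*W = (¼ + 125*(-61 - 1*68)²)*10 = (¼ + 125*(-61 - 68)²)*10 = (¼ + 125*(-129)²)*10 = (¼ + 125*16641)*10 = (¼ + 2080125)*10 = (8320501/4)*10 = 41602505/2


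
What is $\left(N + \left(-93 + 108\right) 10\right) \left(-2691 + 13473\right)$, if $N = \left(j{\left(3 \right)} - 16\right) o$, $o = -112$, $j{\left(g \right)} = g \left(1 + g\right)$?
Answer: $6447636$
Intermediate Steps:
$N = 448$ ($N = \left(3 \left(1 + 3\right) - 16\right) \left(-112\right) = \left(3 \cdot 4 - 16\right) \left(-112\right) = \left(12 - 16\right) \left(-112\right) = \left(-4\right) \left(-112\right) = 448$)
$\left(N + \left(-93 + 108\right) 10\right) \left(-2691 + 13473\right) = \left(448 + \left(-93 + 108\right) 10\right) \left(-2691 + 13473\right) = \left(448 + 15 \cdot 10\right) 10782 = \left(448 + 150\right) 10782 = 598 \cdot 10782 = 6447636$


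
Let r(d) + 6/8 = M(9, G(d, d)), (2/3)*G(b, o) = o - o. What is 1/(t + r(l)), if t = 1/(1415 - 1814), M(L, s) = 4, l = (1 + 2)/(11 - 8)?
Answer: 1596/5183 ≈ 0.30793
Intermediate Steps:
G(b, o) = 0 (G(b, o) = 3*(o - o)/2 = (3/2)*0 = 0)
l = 1 (l = 3/3 = 3*(1/3) = 1)
r(d) = 13/4 (r(d) = -3/4 + 4 = 13/4)
t = -1/399 (t = 1/(-399) = -1/399 ≈ -0.0025063)
1/(t + r(l)) = 1/(-1/399 + 13/4) = 1/(5183/1596) = 1596/5183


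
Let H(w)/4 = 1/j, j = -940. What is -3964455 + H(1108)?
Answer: -931646926/235 ≈ -3.9645e+6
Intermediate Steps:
H(w) = -1/235 (H(w) = 4/(-940) = 4*(-1/940) = -1/235)
-3964455 + H(1108) = -3964455 - 1/235 = -931646926/235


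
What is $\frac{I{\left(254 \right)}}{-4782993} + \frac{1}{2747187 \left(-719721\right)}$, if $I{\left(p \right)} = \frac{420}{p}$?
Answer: $- \frac{138404774717927}{400345184395673428599} \approx -3.4571 \cdot 10^{-7}$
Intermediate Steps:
$\frac{I{\left(254 \right)}}{-4782993} + \frac{1}{2747187 \left(-719721\right)} = \frac{420 \cdot \frac{1}{254}}{-4782993} + \frac{1}{2747187 \left(-719721\right)} = 420 \cdot \frac{1}{254} \left(- \frac{1}{4782993}\right) + \frac{1}{2747187} \left(- \frac{1}{719721}\right) = \frac{210}{127} \left(- \frac{1}{4782993}\right) - \frac{1}{1977208174827} = - \frac{70}{202480037} - \frac{1}{1977208174827} = - \frac{138404774717927}{400345184395673428599}$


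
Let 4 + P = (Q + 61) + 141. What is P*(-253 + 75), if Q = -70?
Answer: -22784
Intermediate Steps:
P = 128 (P = -4 + ((-70 + 61) + 141) = -4 + (-9 + 141) = -4 + 132 = 128)
P*(-253 + 75) = 128*(-253 + 75) = 128*(-178) = -22784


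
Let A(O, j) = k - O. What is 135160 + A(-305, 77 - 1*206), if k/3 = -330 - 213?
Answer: 133836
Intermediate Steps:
k = -1629 (k = 3*(-330 - 213) = 3*(-543) = -1629)
A(O, j) = -1629 - O
135160 + A(-305, 77 - 1*206) = 135160 + (-1629 - 1*(-305)) = 135160 + (-1629 + 305) = 135160 - 1324 = 133836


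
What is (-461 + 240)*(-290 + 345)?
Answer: -12155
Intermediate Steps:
(-461 + 240)*(-290 + 345) = -221*55 = -12155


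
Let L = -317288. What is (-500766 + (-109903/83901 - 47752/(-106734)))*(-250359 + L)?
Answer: 141420167362965090601/497504963 ≈ 2.8426e+11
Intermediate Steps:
(-500766 + (-109903/83901 - 47752/(-106734)))*(-250359 + L) = (-500766 + (-109903/83901 - 47752/(-106734)))*(-250359 - 317288) = (-500766 + (-109903*1/83901 - 47752*(-1/106734)))*(-567647) = (-500766 + (-109903/83901 + 23876/53367))*(-567647) = (-500766 - 429108125/497504963)*(-567647) = -249133999409783/497504963*(-567647) = 141420167362965090601/497504963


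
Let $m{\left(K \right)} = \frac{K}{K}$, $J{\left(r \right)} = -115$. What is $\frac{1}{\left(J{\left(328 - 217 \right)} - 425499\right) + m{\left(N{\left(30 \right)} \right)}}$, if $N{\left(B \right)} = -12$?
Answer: $- \frac{1}{425613} \approx -2.3496 \cdot 10^{-6}$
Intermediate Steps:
$m{\left(K \right)} = 1$
$\frac{1}{\left(J{\left(328 - 217 \right)} - 425499\right) + m{\left(N{\left(30 \right)} \right)}} = \frac{1}{\left(-115 - 425499\right) + 1} = \frac{1}{-425614 + 1} = \frac{1}{-425613} = - \frac{1}{425613}$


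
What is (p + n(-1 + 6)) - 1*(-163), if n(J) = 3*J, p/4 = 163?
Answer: 830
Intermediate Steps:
p = 652 (p = 4*163 = 652)
(p + n(-1 + 6)) - 1*(-163) = (652 + 3*(-1 + 6)) - 1*(-163) = (652 + 3*5) + 163 = (652 + 15) + 163 = 667 + 163 = 830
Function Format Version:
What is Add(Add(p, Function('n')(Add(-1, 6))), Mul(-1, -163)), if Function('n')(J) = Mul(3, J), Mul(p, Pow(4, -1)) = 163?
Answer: 830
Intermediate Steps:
p = 652 (p = Mul(4, 163) = 652)
Add(Add(p, Function('n')(Add(-1, 6))), Mul(-1, -163)) = Add(Add(652, Mul(3, Add(-1, 6))), Mul(-1, -163)) = Add(Add(652, Mul(3, 5)), 163) = Add(Add(652, 15), 163) = Add(667, 163) = 830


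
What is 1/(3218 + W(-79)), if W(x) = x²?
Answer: 1/9459 ≈ 0.00010572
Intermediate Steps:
1/(3218 + W(-79)) = 1/(3218 + (-79)²) = 1/(3218 + 6241) = 1/9459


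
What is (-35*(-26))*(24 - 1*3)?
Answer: 19110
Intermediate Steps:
(-35*(-26))*(24 - 1*3) = 910*(24 - 3) = 910*21 = 19110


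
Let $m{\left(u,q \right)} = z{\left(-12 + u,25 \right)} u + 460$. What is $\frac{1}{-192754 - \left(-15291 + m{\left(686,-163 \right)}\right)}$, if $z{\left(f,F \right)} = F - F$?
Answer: $- \frac{1}{177923} \approx -5.6204 \cdot 10^{-6}$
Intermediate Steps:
$z{\left(f,F \right)} = 0$
$m{\left(u,q \right)} = 460$ ($m{\left(u,q \right)} = 0 u + 460 = 0 + 460 = 460$)
$\frac{1}{-192754 - \left(-15291 + m{\left(686,-163 \right)}\right)} = \frac{1}{-192754 + \left(15291 - 460\right)} = \frac{1}{-192754 + 14831} = \frac{1}{-177923} = - \frac{1}{177923}$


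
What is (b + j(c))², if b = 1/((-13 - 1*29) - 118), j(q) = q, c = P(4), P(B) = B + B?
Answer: 1635841/25600 ≈ 63.900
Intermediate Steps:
P(B) = 2*B
c = 8 (c = 2*4 = 8)
b = -1/160 (b = 1/((-13 - 29) - 118) = 1/(-42 - 118) = 1/(-160) = -1/160 ≈ -0.0062500)
(b + j(c))² = (-1/160 + 8)² = (1279/160)² = 1635841/25600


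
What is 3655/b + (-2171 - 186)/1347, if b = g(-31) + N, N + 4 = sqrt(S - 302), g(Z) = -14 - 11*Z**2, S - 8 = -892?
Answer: -18612859592/8884503537 - 215*I*sqrt(1186)/6595771 ≈ -2.095 - 0.0011226*I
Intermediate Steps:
S = -884 (S = 8 - 892 = -884)
N = -4 + I*sqrt(1186) (N = -4 + sqrt(-884 - 302) = -4 + sqrt(-1186) = -4 + I*sqrt(1186) ≈ -4.0 + 34.438*I)
b = -10589 + I*sqrt(1186) (b = (-14 - 11*(-31)**2) + (-4 + I*sqrt(1186)) = (-14 - 11*961) + (-4 + I*sqrt(1186)) = (-14 - 10571) + (-4 + I*sqrt(1186)) = -10585 + (-4 + I*sqrt(1186)) = -10589 + I*sqrt(1186) ≈ -10589.0 + 34.438*I)
3655/b + (-2171 - 186)/1347 = 3655/(-10589 + I*sqrt(1186)) + (-2171 - 186)/1347 = 3655/(-10589 + I*sqrt(1186)) - 2357*1/1347 = 3655/(-10589 + I*sqrt(1186)) - 2357/1347 = -2357/1347 + 3655/(-10589 + I*sqrt(1186))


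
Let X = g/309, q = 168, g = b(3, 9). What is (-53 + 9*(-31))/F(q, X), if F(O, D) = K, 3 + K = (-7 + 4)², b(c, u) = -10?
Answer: -166/3 ≈ -55.333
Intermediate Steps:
g = -10
X = -10/309 ≈ -0.032362
K = 6 (K = -3 + (-7 + 4)² = -3 + (-3)² = -3 + 9 = 6)
F(O, D) = 6
(-53 + 9*(-31))/F(q, X) = (-53 + 9*(-31))/6 = (-53 - 279)*(⅙) = -332*⅙ = -166/3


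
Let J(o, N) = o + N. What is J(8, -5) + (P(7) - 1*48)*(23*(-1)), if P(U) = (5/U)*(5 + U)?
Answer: 6369/7 ≈ 909.86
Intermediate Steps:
P(U) = 5*(5 + U)/U
J(o, N) = N + o
J(8, -5) + (P(7) - 1*48)*(23*(-1)) = (-5 + 8) + ((5 + 25/7) - 1*48)*(23*(-1)) = 3 + ((5 + 25*(⅐)) - 48)*(-23) = 3 + ((5 + 25/7) - 48)*(-23) = 3 + (60/7 - 48)*(-23) = 3 - 276/7*(-23) = 3 + 6348/7 = 6369/7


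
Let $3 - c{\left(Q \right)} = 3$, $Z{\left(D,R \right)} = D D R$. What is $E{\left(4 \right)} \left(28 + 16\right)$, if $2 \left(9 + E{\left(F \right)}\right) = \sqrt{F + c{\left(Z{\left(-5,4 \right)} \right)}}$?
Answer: $-352$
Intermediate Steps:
$Z{\left(D,R \right)} = R D^{2}$ ($Z{\left(D,R \right)} = D^{2} R = R D^{2}$)
$c{\left(Q \right)} = 0$ ($c{\left(Q \right)} = 3 - 3 = 0$)
$E{\left(F \right)} = -9 + \frac{\sqrt{F}}{2}$ ($E{\left(F \right)} = -9 + \frac{\sqrt{F + 0}}{2} = -9 + \frac{\sqrt{F}}{2}$)
$E{\left(4 \right)} \left(28 + 16\right) = \left(-9 + \frac{\sqrt{4}}{2}\right) \left(28 + 16\right) = \left(-9 + \frac{1}{2} \cdot 2\right) 44 = \left(-9 + 1\right) 44 = \left(-8\right) 44 = -352$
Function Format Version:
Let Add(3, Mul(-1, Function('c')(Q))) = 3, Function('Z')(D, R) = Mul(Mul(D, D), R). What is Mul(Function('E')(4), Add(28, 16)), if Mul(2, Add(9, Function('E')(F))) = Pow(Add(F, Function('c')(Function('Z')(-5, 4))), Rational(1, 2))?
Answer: -352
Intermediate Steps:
Function('Z')(D, R) = Mul(R, Pow(D, 2)) (Function('Z')(D, R) = Mul(Pow(D, 2), R) = Mul(R, Pow(D, 2)))
Function('c')(Q) = 0 (Function('c')(Q) = Add(3, Mul(-1, 3)) = Add(3, -3) = 0)
Function('E')(F) = Add(-9, Mul(Rational(1, 2), Pow(F, Rational(1, 2)))) (Function('E')(F) = Add(-9, Mul(Rational(1, 2), Pow(Add(F, 0), Rational(1, 2)))) = Add(-9, Mul(Rational(1, 2), Pow(F, Rational(1, 2)))))
Mul(Function('E')(4), Add(28, 16)) = Mul(Add(-9, Mul(Rational(1, 2), Pow(4, Rational(1, 2)))), Add(28, 16)) = Mul(Add(-9, Mul(Rational(1, 2), 2)), 44) = Mul(Add(-9, 1), 44) = Mul(-8, 44) = -352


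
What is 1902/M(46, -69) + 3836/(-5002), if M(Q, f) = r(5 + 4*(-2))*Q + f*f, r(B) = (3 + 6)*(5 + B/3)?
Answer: -2516968/5349639 ≈ -0.47049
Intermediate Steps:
r(B) = 45 + 3*B (r(B) = 9*(5 + B*(⅓)) = 9*(5 + B/3) = 45 + 3*B)
M(Q, f) = f² + 36*Q (M(Q, f) = (45 + 3*(5 + 4*(-2)))*Q + f*f = (45 + 3*(5 - 8))*Q + f² = (45 + 3*(-3))*Q + f² = (45 - 9)*Q + f² = 36*Q + f² = f² + 36*Q)
1902/M(46, -69) + 3836/(-5002) = 1902/((-69)² + 36*46) + 3836/(-5002) = 1902/(4761 + 1656) + 3836*(-1/5002) = 1902/6417 - 1918/2501 = 1902*(1/6417) - 1918/2501 = 634/2139 - 1918/2501 = -2516968/5349639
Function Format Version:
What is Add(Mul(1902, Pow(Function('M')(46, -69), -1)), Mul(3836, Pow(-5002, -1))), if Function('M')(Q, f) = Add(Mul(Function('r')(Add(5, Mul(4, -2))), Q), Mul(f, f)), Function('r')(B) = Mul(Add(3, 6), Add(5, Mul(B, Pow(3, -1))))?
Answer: Rational(-2516968, 5349639) ≈ -0.47049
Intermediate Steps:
Function('r')(B) = Add(45, Mul(3, B)) (Function('r')(B) = Mul(9, Add(5, Mul(B, Rational(1, 3)))) = Mul(9, Add(5, Mul(Rational(1, 3), B))) = Add(45, Mul(3, B)))
Function('M')(Q, f) = Add(Pow(f, 2), Mul(36, Q)) (Function('M')(Q, f) = Add(Mul(Add(45, Mul(3, Add(5, Mul(4, -2)))), Q), Mul(f, f)) = Add(Mul(Add(45, Mul(3, Add(5, -8))), Q), Pow(f, 2)) = Add(Mul(Add(45, Mul(3, -3)), Q), Pow(f, 2)) = Add(Mul(Add(45, -9), Q), Pow(f, 2)) = Add(Mul(36, Q), Pow(f, 2)) = Add(Pow(f, 2), Mul(36, Q)))
Add(Mul(1902, Pow(Function('M')(46, -69), -1)), Mul(3836, Pow(-5002, -1))) = Add(Mul(1902, Pow(Add(Pow(-69, 2), Mul(36, 46)), -1)), Mul(3836, Pow(-5002, -1))) = Add(Mul(1902, Pow(Add(4761, 1656), -1)), Mul(3836, Rational(-1, 5002))) = Add(Mul(1902, Pow(6417, -1)), Rational(-1918, 2501)) = Add(Mul(1902, Rational(1, 6417)), Rational(-1918, 2501)) = Add(Rational(634, 2139), Rational(-1918, 2501)) = Rational(-2516968, 5349639)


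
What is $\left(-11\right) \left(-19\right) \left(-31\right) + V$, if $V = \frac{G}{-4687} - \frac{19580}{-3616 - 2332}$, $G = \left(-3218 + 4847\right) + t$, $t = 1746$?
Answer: $- \frac{45137913311}{6969569} \approx -6476.4$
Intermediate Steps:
$G = 3375$ ($G = \left(-3218 + 4847\right) + 1746 = 1629 + 1746 = 3375$)
$V = \frac{17924240}{6969569}$ ($V = \frac{3375}{-4687} - \frac{19580}{-3616 - 2332} = 3375 \left(- \frac{1}{4687}\right) - \frac{19580}{-5948} = - \frac{3375}{4687} - - \frac{4895}{1487} = - \frac{3375}{4687} + \frac{4895}{1487} = \frac{17924240}{6969569} \approx 2.5718$)
$\left(-11\right) \left(-19\right) \left(-31\right) + V = \left(-11\right) \left(-19\right) \left(-31\right) + \frac{17924240}{6969569} = 209 \left(-31\right) + \frac{17924240}{6969569} = -6479 + \frac{17924240}{6969569} = - \frac{45137913311}{6969569}$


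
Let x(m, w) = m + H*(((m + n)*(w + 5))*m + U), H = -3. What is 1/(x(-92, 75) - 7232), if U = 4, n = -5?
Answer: -1/2149096 ≈ -4.6531e-7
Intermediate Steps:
x(m, w) = -12 + m - 3*m*(-5 + m)*(5 + w) (x(m, w) = m - 3*(((m - 5)*(w + 5))*m + 4) = m - 3*(((-5 + m)*(5 + w))*m + 4) = m - 3*(m*(-5 + m)*(5 + w) + 4) = m - 3*(4 + m*(-5 + m)*(5 + w)) = m + (-12 - 3*m*(-5 + m)*(5 + w)) = -12 + m - 3*m*(-5 + m)*(5 + w))
1/(x(-92, 75) - 7232) = 1/((-12 - 15*(-92)² + 76*(-92) - 3*75*(-92)² + 15*(-92)*75) - 7232) = 1/((-12 - 15*8464 - 6992 - 3*75*8464 - 103500) - 7232) = 1/((-12 - 126960 - 6992 - 1904400 - 103500) - 7232) = 1/(-2141864 - 7232) = 1/(-2149096) = -1/2149096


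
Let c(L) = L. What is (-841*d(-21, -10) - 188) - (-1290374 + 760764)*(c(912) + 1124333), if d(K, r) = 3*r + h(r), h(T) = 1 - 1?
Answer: 595941029492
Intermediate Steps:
h(T) = 0
d(K, r) = 3*r (d(K, r) = 3*r + 0 = 3*r)
(-841*d(-21, -10) - 188) - (-1290374 + 760764)*(c(912) + 1124333) = (-2523*(-10) - 188) - (-1290374 + 760764)*(912 + 1124333) = (-841*(-30) - 188) - (-529610)*1125245 = (25230 - 188) - 1*(-595941004450) = 25042 + 595941004450 = 595941029492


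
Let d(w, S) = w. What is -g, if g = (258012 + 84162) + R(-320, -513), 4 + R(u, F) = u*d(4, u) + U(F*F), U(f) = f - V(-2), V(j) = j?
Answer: -604061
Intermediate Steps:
U(f) = 2 + f (U(f) = f - 1*(-2) = f + 2 = 2 + f)
R(u, F) = -2 + F**2 + 4*u (R(u, F) = -4 + (u*4 + (2 + F*F)) = -4 + (4*u + (2 + F**2)) = -4 + (2 + F**2 + 4*u) = -2 + F**2 + 4*u)
g = 604061 (g = (258012 + 84162) + (-2 + (-513)**2 + 4*(-320)) = 342174 + (-2 + 263169 - 1280) = 342174 + 261887 = 604061)
-g = -1*604061 = -604061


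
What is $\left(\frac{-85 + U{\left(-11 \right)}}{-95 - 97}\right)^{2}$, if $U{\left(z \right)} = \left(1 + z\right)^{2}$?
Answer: $\frac{25}{4096} \approx 0.0061035$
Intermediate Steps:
$\left(\frac{-85 + U{\left(-11 \right)}}{-95 - 97}\right)^{2} = \left(\frac{-85 + \left(1 - 11\right)^{2}}{-95 - 97}\right)^{2} = \left(\frac{-85 + \left(-10\right)^{2}}{-192}\right)^{2} = \left(\left(-85 + 100\right) \left(- \frac{1}{192}\right)\right)^{2} = \left(15 \left(- \frac{1}{192}\right)\right)^{2} = \left(- \frac{5}{64}\right)^{2} = \frac{25}{4096}$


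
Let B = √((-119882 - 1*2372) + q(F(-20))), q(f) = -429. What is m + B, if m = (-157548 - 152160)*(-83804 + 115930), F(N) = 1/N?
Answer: -9949679208 + I*√122683 ≈ -9.9497e+9 + 350.26*I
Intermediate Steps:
m = -9949679208 (m = -309708*32126 = -9949679208)
B = I*√122683 (B = √((-119882 - 1*2372) - 429) = √((-119882 - 2372) - 429) = √(-122254 - 429) = √(-122683) = I*√122683 ≈ 350.26*I)
m + B = -9949679208 + I*√122683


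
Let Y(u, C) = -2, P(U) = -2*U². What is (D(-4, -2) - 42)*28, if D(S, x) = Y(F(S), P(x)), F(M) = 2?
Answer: -1232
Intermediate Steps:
D(S, x) = -2
(D(-4, -2) - 42)*28 = (-2 - 42)*28 = -44*28 = -1232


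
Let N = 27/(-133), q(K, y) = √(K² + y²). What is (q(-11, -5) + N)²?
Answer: 2583323/17689 - 54*√146/133 ≈ 141.14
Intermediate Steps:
N = -27/133 (N = 27*(-1/133) = -27/133 ≈ -0.20301)
(q(-11, -5) + N)² = (√((-11)² + (-5)²) - 27/133)² = (√(121 + 25) - 27/133)² = (√146 - 27/133)² = (-27/133 + √146)²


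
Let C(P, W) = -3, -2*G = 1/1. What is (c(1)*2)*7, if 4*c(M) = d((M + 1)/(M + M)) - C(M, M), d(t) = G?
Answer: 35/4 ≈ 8.7500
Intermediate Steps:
G = -½ (G = -½/1 = -½*1 = -½ ≈ -0.50000)
d(t) = -½
c(M) = 5/8 (c(M) = (-½ - 1*(-3))/4 = (-½ + 3)/4 = (¼)*(5/2) = 5/8)
(c(1)*2)*7 = ((5/8)*2)*7 = (5/4)*7 = 35/4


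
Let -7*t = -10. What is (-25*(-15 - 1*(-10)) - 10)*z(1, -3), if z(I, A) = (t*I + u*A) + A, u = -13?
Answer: 30130/7 ≈ 4304.3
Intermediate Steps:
t = 10/7 (t = -1/7*(-10) = 10/7 ≈ 1.4286)
z(I, A) = -12*A + 10*I/7 (z(I, A) = (10*I/7 - 13*A) + A = (-13*A + 10*I/7) + A = -12*A + 10*I/7)
(-25*(-15 - 1*(-10)) - 10)*z(1, -3) = (-25*(-15 - 1*(-10)) - 10)*(-12*(-3) + (10/7)*1) = (-25*(-15 + 10) - 10)*(36 + 10/7) = (-25*(-5) - 10)*(262/7) = (125 - 10)*(262/7) = 115*(262/7) = 30130/7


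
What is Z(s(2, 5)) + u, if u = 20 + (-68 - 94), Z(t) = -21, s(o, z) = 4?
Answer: -163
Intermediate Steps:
u = -142 (u = 20 - 162 = -142)
Z(s(2, 5)) + u = -21 - 142 = -163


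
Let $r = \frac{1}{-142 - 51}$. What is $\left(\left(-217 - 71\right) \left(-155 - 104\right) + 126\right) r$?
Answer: $- \frac{74718}{193} \approx -387.14$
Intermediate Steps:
$r = - \frac{1}{193}$ ($r = \frac{1}{-193} = - \frac{1}{193} \approx -0.0051813$)
$\left(\left(-217 - 71\right) \left(-155 - 104\right) + 126\right) r = \left(\left(-217 - 71\right) \left(-155 - 104\right) + 126\right) \left(- \frac{1}{193}\right) = \left(\left(-288\right) \left(-259\right) + 126\right) \left(- \frac{1}{193}\right) = \left(74592 + 126\right) \left(- \frac{1}{193}\right) = 74718 \left(- \frac{1}{193}\right) = - \frac{74718}{193}$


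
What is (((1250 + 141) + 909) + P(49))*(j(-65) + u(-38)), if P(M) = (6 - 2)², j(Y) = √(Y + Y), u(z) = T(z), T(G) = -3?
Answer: -6948 + 2316*I*√130 ≈ -6948.0 + 26406.0*I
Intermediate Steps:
u(z) = -3
j(Y) = √2*√Y (j(Y) = √(2*Y) = √2*√Y)
P(M) = 16 (P(M) = 4² = 16)
(((1250 + 141) + 909) + P(49))*(j(-65) + u(-38)) = (((1250 + 141) + 909) + 16)*(√2*√(-65) - 3) = ((1391 + 909) + 16)*(√2*(I*√65) - 3) = (2300 + 16)*(I*√130 - 3) = 2316*(-3 + I*√130) = -6948 + 2316*I*√130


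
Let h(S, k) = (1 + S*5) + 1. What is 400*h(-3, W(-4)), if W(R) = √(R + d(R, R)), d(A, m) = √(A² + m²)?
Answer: -5200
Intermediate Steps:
W(R) = √(R + √2*√(R²)) (W(R) = √(R + √(R² + R²)) = √(R + √(2*R²)) = √(R + √2*√(R²)))
h(S, k) = 2 + 5*S (h(S, k) = (1 + 5*S) + 1 = 2 + 5*S)
400*h(-3, W(-4)) = 400*(2 + 5*(-3)) = 400*(2 - 15) = 400*(-13) = -5200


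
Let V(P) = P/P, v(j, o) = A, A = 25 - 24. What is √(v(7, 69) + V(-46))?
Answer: √2 ≈ 1.4142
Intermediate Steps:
A = 1
v(j, o) = 1
V(P) = 1
√(v(7, 69) + V(-46)) = √(1 + 1) = √2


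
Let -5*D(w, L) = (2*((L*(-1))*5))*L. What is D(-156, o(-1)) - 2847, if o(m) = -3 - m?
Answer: -2839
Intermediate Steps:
D(w, L) = 2*L² (D(w, L) = -2*((L*(-1))*5)*L/5 = -2*(-L*5)*L/5 = -2*(-5*L)*L/5 = -(-10*L)*L/5 = -(-2)*L² = 2*L²)
D(-156, o(-1)) - 2847 = 2*(-3 - 1*(-1))² - 2847 = 2*(-3 + 1)² - 2847 = 2*(-2)² - 2847 = 2*4 - 2847 = 8 - 2847 = -2839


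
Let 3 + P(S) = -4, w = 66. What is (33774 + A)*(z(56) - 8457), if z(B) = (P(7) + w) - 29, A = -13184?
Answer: -173511930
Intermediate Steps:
P(S) = -7 (P(S) = -3 - 4 = -7)
z(B) = 30 (z(B) = (-7 + 66) - 29 = 59 - 29 = 30)
(33774 + A)*(z(56) - 8457) = (33774 - 13184)*(30 - 8457) = 20590*(-8427) = -173511930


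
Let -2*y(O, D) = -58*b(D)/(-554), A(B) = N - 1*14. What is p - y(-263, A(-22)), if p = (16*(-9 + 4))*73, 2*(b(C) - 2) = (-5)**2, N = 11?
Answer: -6469879/1108 ≈ -5839.2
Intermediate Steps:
b(C) = 29/2 (b(C) = 2 + (1/2)*(-5)**2 = 2 + (1/2)*25 = 2 + 25/2 = 29/2)
A(B) = -3 (A(B) = 11 - 1*14 = 11 - 14 = -3)
y(O, D) = -841/1108 (y(O, D) = -(-58*29/2)/(2*(-554)) = -(-841)*(-1)/(2*554) = -1/2*841/554 = -841/1108)
p = -5840 (p = (16*(-5))*73 = -80*73 = -5840)
p - y(-263, A(-22)) = -5840 - 1*(-841/1108) = -5840 + 841/1108 = -6469879/1108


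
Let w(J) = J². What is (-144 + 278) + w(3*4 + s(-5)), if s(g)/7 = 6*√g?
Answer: -8542 + 1008*I*√5 ≈ -8542.0 + 2254.0*I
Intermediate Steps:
s(g) = 42*√g (s(g) = 7*(6*√g) = 42*√g)
(-144 + 278) + w(3*4 + s(-5)) = (-144 + 278) + (3*4 + 42*√(-5))² = 134 + (12 + 42*(I*√5))² = 134 + (12 + 42*I*√5)²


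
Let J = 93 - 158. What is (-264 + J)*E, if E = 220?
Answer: -72380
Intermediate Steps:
J = -65
(-264 + J)*E = (-264 - 65)*220 = -329*220 = -72380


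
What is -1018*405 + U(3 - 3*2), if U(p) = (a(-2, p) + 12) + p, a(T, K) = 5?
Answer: -412276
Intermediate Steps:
U(p) = 17 + p (U(p) = (5 + 12) + p = 17 + p)
-1018*405 + U(3 - 3*2) = -1018*405 + (17 + (3 - 3*2)) = -412290 + (17 + (3 - 6)) = -412290 + (17 - 3) = -412290 + 14 = -412276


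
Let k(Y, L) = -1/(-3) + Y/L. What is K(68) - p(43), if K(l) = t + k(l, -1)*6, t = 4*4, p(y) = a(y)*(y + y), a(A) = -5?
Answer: 40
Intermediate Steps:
k(Y, L) = 1/3 + Y/L (k(Y, L) = -1*(-1/3) + Y/L = 1/3 + Y/L)
p(y) = -10*y (p(y) = -5*(y + y) = -10*y)
t = 16
K(l) = 18 - 6*l (K(l) = 16 + ((l + (1/3)*(-1))/(-1))*6 = 16 - (l - 1/3)*6 = 16 - (-1/3 + l)*6 = 16 + (1/3 - l)*6 = 16 + (2 - 6*l) = 18 - 6*l)
K(68) - p(43) = (18 - 6*68) - (-10)*43 = (18 - 408) - 1*(-430) = -390 + 430 = 40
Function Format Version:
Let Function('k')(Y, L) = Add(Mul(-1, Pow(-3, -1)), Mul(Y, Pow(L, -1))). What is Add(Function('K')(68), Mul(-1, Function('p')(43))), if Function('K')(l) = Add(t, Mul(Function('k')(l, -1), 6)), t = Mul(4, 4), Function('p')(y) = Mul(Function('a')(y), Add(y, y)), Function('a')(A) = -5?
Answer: 40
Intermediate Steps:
Function('k')(Y, L) = Add(Rational(1, 3), Mul(Y, Pow(L, -1))) (Function('k')(Y, L) = Add(Mul(-1, Rational(-1, 3)), Mul(Y, Pow(L, -1))) = Add(Rational(1, 3), Mul(Y, Pow(L, -1))))
Function('p')(y) = Mul(-10, y) (Function('p')(y) = Mul(-5, Add(y, y)) = Mul(-5, Mul(2, y)) = Mul(-10, y))
t = 16
Function('K')(l) = Add(18, Mul(-6, l)) (Function('K')(l) = Add(16, Mul(Mul(Pow(-1, -1), Add(l, Mul(Rational(1, 3), -1))), 6)) = Add(16, Mul(Mul(-1, Add(l, Rational(-1, 3))), 6)) = Add(16, Mul(Mul(-1, Add(Rational(-1, 3), l)), 6)) = Add(16, Mul(Add(Rational(1, 3), Mul(-1, l)), 6)) = Add(16, Add(2, Mul(-6, l))) = Add(18, Mul(-6, l)))
Add(Function('K')(68), Mul(-1, Function('p')(43))) = Add(Add(18, Mul(-6, 68)), Mul(-1, Mul(-10, 43))) = Add(Add(18, -408), Mul(-1, -430)) = Add(-390, 430) = 40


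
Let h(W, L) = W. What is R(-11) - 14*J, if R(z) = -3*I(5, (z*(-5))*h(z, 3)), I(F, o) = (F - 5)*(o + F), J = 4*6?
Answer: -336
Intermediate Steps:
J = 24
I(F, o) = (-5 + F)*(F + o)
R(z) = 0 (R(z) = -3*(5² - 5*5 - 5*z*(-5)*z + 5*((z*(-5))*z)) = -3*(25 - 25 - 5*(-5*z)*z + 5*((-5*z)*z)) = -3*(25 - 25 - (-25)*z² + 5*(-5*z²)) = -3*(25 - 25 + 25*z² - 25*z²) = -3*0 = 0)
R(-11) - 14*J = 0 - 14*24 = 0 - 336 = -336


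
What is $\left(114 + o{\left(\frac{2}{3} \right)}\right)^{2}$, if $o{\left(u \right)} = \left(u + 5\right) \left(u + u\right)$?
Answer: $\frac{1196836}{81} \approx 14776.0$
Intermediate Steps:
$o{\left(u \right)} = 2 u \left(5 + u\right)$ ($o{\left(u \right)} = \left(5 + u\right) 2 u = 2 u \left(5 + u\right)$)
$\left(114 + o{\left(\frac{2}{3} \right)}\right)^{2} = \left(114 + 2 \cdot \frac{2}{3} \left(5 + \frac{2}{3}\right)\right)^{2} = \left(114 + 2 \cdot \frac{2}{3} \cdot \frac{17}{3}\right)^{2} = \left(114 + \frac{68}{9}\right)^{2} = \left(\frac{1094}{9}\right)^{2} = \frac{1196836}{81}$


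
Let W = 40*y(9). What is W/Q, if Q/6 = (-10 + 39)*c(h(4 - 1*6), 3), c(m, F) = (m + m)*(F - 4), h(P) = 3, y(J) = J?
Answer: -10/29 ≈ -0.34483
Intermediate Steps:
c(m, F) = 2*m*(-4 + F) (c(m, F) = (2*m)*(-4 + F) = 2*m*(-4 + F))
W = 360 (W = 40*9 = 360)
Q = -1044 (Q = 6*((-10 + 39)*(2*3*(-4 + 3))) = 6*(29*(2*3*(-1))) = 6*(29*(-6)) = 6*(-174) = -1044)
W/Q = 360/(-1044) = 360*(-1/1044) = -10/29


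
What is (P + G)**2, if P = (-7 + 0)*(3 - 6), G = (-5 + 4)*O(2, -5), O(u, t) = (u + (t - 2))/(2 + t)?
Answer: 3364/9 ≈ 373.78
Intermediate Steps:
O(u, t) = (-2 + t + u)/(2 + t) (O(u, t) = (u + (-2 + t))/(2 + t) = (-2 + t + u)/(2 + t))
G = -5/3 (G = (-5 + 4)*((-2 - 5 + 2)/(2 - 5)) = -(-5)/(-3) = -(-1)*(-5)/3 = -1*5/3 = -5/3 ≈ -1.6667)
P = 21 (P = -7*(-3) = 21)
(P + G)**2 = (21 - 5/3)**2 = (58/3)**2 = 3364/9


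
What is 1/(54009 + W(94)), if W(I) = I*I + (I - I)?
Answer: 1/62845 ≈ 1.5912e-5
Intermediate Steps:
W(I) = I² (W(I) = I² + 0 = I²)
1/(54009 + W(94)) = 1/(54009 + 94²) = 1/(54009 + 8836) = 1/62845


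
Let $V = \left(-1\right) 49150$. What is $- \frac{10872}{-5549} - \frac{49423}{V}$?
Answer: $\frac{808607027}{272733350} \approx 2.9648$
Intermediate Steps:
$V = -49150$
$- \frac{10872}{-5549} - \frac{49423}{V} = - \frac{10872}{-5549} - \frac{49423}{-49150} = \left(-10872\right) \left(- \frac{1}{5549}\right) - - \frac{49423}{49150} = \frac{10872}{5549} + \frac{49423}{49150} = \frac{808607027}{272733350}$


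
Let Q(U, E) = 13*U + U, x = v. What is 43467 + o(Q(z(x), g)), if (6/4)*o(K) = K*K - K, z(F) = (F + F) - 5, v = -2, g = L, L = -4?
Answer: 54135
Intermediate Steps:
g = -4
x = -2
z(F) = -5 + 2*F (z(F) = 2*F - 5 = -5 + 2*F)
Q(U, E) = 14*U
o(K) = -2*K/3 + 2*K²/3 (o(K) = 2*(K*K - K)/3 = 2*(K² - K)/3 = -2*K/3 + 2*K²/3)
43467 + o(Q(z(x), g)) = 43467 + 2*(14*(-5 + 2*(-2)))*(-1 + 14*(-5 + 2*(-2)))/3 = 43467 + 2*(14*(-5 - 4))*(-1 + 14*(-5 - 4))/3 = 43467 + 2*(14*(-9))*(-1 + 14*(-9))/3 = 43467 + (⅔)*(-126)*(-1 - 126) = 43467 + (⅔)*(-126)*(-127) = 43467 + 10668 = 54135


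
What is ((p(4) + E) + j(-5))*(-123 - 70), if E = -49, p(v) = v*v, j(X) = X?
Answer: 7334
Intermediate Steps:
p(v) = v**2
((p(4) + E) + j(-5))*(-123 - 70) = ((4**2 - 49) - 5)*(-123 - 70) = ((16 - 49) - 5)*(-193) = (-33 - 5)*(-193) = -38*(-193) = 7334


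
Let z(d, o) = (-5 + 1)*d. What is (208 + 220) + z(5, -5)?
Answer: 408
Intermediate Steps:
z(d, o) = -4*d
(208 + 220) + z(5, -5) = (208 + 220) - 4*5 = 428 - 20 = 408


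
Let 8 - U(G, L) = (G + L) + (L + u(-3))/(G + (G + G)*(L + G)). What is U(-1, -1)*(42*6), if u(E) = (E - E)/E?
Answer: 2604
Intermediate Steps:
u(E) = 0 (u(E) = 0/E = 0)
U(G, L) = 8 - G - L - L/(G + 2*G*(G + L)) (U(G, L) = 8 - ((G + L) + (L + 0)/(G + (G + G)*(L + G))) = 8 - ((G + L) + L/(G + (2*G)*(G + L))) = 8 - ((G + L) + L/(G + 2*G*(G + L))) = 8 - (G + L + L/(G + 2*G*(G + L))) = 8 + (-G - L - L/(G + 2*G*(G + L))) = 8 - G - L - L/(G + 2*G*(G + L)))
U(-1, -1)*(42*6) = ((-1*(-1) - 2*(-1)**3 + 8*(-1) + 15*(-1)**2 - 4*(-1)*(-1)**2 - 2*(-1)*(-1)**2 + 15*(-1)*(-1))/((-1)*(1 + 2*(-1) + 2*(-1))))*(42*6) = -(1 - 2*(-1) - 8 + 15*1 - 4*(-1)*1 - 2*(-1)*1 + 15)/(1 - 2 - 2)*252 = -1*(1 + 2 - 8 + 15 + 4 + 2 + 15)/(-3)*252 = -1*(-1/3)*31*252 = (31/3)*252 = 2604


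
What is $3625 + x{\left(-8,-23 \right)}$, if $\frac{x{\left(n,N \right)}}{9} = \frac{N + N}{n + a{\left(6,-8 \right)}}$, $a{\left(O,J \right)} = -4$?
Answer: $\frac{7319}{2} \approx 3659.5$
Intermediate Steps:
$x{\left(n,N \right)} = \frac{18 N}{-4 + n}$ ($x{\left(n,N \right)} = 9 \frac{N + N}{n - 4} = 9 \frac{2 N}{-4 + n} = \frac{18 N}{-4 + n}$)
$3625 + x{\left(-8,-23 \right)} = 3625 + 18 \left(-23\right) \frac{1}{-4 - 8} = 3625 + 18 \left(-23\right) \frac{1}{-12} = 3625 + 18 \left(-23\right) \left(- \frac{1}{12}\right) = 3625 + \frac{69}{2} = \frac{7319}{2}$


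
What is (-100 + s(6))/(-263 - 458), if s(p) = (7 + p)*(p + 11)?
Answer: -121/721 ≈ -0.16782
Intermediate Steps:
s(p) = (7 + p)*(11 + p)
(-100 + s(6))/(-263 - 458) = (-100 + (77 + 6² + 18*6))/(-263 - 458) = (-100 + (77 + 36 + 108))/(-721) = (-100 + 221)*(-1/721) = 121*(-1/721) = -121/721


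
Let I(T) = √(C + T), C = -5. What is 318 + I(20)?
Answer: 318 + √15 ≈ 321.87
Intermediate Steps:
I(T) = √(-5 + T)
318 + I(20) = 318 + √(-5 + 20) = 318 + √15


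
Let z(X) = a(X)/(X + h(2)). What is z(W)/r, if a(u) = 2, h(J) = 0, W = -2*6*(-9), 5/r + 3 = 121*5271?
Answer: 106298/45 ≈ 2362.2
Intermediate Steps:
r = 5/637788 (r = 5/(-3 + 121*5271) = 5/(-3 + 637791) = 5/637788 ≈ 7.8396e-6)
W = 108 (W = -12*(-9) = 108)
z(X) = 2/X (z(X) = 2/(X + 0) = 2/X)
z(W)/r = (2/108)/(5/637788) = (2*(1/108))*(637788/5) = (1/54)*(637788/5) = 106298/45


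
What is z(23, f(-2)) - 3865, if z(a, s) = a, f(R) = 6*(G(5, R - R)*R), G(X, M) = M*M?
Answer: -3842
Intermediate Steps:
G(X, M) = M²
f(R) = 0 (f(R) = 6*((R - R)²*R) = 6*(0²*R) = 6*(0*R) = 6*0 = 0)
z(23, f(-2)) - 3865 = 23 - 3865 = -3842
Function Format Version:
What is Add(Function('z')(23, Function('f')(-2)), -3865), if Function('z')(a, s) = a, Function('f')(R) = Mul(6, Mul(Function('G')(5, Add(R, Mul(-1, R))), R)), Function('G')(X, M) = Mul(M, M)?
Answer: -3842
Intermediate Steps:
Function('G')(X, M) = Pow(M, 2)
Function('f')(R) = 0 (Function('f')(R) = Mul(6, Mul(Pow(Add(R, Mul(-1, R)), 2), R)) = Mul(6, Mul(Pow(0, 2), R)) = Mul(6, Mul(0, R)) = Mul(6, 0) = 0)
Add(Function('z')(23, Function('f')(-2)), -3865) = Add(23, -3865) = -3842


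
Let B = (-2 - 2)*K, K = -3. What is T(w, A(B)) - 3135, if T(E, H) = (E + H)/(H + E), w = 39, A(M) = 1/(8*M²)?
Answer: -3134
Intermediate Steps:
B = 12 (B = (-2 - 2)*(-3) = -4*(-3) = 12)
A(M) = 1/(8*M²)
T(E, H) = 1 (T(E, H) = (E + H)/(E + H) = 1)
T(w, A(B)) - 3135 = 1 - 3135 = -3134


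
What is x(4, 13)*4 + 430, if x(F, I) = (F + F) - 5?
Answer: 442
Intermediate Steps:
x(F, I) = -5 + 2*F (x(F, I) = 2*F - 5 = -5 + 2*F)
x(4, 13)*4 + 430 = (-5 + 2*4)*4 + 430 = (-5 + 8)*4 + 430 = 3*4 + 430 = 12 + 430 = 442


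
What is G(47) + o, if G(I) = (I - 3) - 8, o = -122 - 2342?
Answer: -2428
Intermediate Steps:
o = -2464
G(I) = -11 + I (G(I) = (-3 + I) - 8 = -11 + I)
G(47) + o = (-11 + 47) - 2464 = 36 - 2464 = -2428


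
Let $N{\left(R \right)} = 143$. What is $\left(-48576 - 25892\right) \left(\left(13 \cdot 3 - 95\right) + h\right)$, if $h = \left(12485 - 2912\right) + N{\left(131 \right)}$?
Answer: $-719360880$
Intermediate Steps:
$h = 9716$ ($h = \left(12485 - 2912\right) + 143 = 9573 + 143 = 9716$)
$\left(-48576 - 25892\right) \left(\left(13 \cdot 3 - 95\right) + h\right) = \left(-48576 - 25892\right) \left(\left(13 \cdot 3 - 95\right) + 9716\right) = - 74468 \left(\left(39 - 95\right) + 9716\right) = - 74468 \left(-56 + 9716\right) = \left(-74468\right) 9660 = -719360880$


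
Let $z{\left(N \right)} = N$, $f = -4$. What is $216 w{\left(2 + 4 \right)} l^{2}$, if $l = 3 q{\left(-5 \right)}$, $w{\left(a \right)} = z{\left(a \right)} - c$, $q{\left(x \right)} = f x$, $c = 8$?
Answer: $-1555200$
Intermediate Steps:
$q{\left(x \right)} = - 4 x$
$w{\left(a \right)} = -8 + a$ ($w{\left(a \right)} = a - 8 = -8 + a$)
$l = 60$ ($l = 3 \left(\left(-4\right) \left(-5\right)\right) = 3 \cdot 20 = 60$)
$216 w{\left(2 + 4 \right)} l^{2} = 216 \left(-8 + \left(2 + 4\right)\right) 60^{2} = 216 \left(-8 + 6\right) 3600 = 216 \left(-2\right) 3600 = \left(-432\right) 3600 = -1555200$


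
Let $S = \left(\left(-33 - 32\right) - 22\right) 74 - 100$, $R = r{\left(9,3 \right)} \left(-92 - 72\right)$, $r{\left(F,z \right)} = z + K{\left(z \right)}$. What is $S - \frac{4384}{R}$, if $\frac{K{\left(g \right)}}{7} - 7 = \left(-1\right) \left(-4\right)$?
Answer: $- \frac{2680443}{410} \approx -6537.7$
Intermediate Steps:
$K{\left(g \right)} = 77$ ($K{\left(g \right)} = 49 + 7 \left(\left(-1\right) \left(-4\right)\right) = 49 + 7 \cdot 4 = 49 + 28 = 77$)
$r{\left(F,z \right)} = 77 + z$ ($r{\left(F,z \right)} = z + 77 = 77 + z$)
$R = -13120$ ($R = \left(77 + 3\right) \left(-92 - 72\right) = 80 \left(-164\right) = -13120$)
$S = -6538$ ($S = \left(-65 - 22\right) 74 - 100 = \left(-87\right) 74 - 100 = -6438 - 100 = -6538$)
$S - \frac{4384}{R} = -6538 - \frac{4384}{-13120} = -6538 - 4384 \left(- \frac{1}{13120}\right) = -6538 - - \frac{137}{410} = -6538 + \frac{137}{410} = - \frac{2680443}{410}$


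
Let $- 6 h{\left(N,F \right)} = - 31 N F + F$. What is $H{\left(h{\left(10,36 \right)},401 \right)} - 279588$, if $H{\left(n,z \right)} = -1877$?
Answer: $-281465$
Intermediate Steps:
$h{\left(N,F \right)} = - \frac{F}{6} + \frac{31 F N}{6}$ ($h{\left(N,F \right)} = - \frac{- 31 N F + F}{6} = - \frac{- 31 F N + F}{6} = - \frac{F - 31 F N}{6} = - \frac{F}{6} + \frac{31 F N}{6}$)
$H{\left(h{\left(10,36 \right)},401 \right)} - 279588 = -1877 - 279588 = -281465$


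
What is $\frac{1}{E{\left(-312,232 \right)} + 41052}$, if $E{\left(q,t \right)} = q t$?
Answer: $- \frac{1}{31332} \approx -3.1916 \cdot 10^{-5}$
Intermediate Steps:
$\frac{1}{E{\left(-312,232 \right)} + 41052} = \frac{1}{\left(-312\right) 232 + 41052} = \frac{1}{-72384 + 41052} = \frac{1}{-31332} = - \frac{1}{31332}$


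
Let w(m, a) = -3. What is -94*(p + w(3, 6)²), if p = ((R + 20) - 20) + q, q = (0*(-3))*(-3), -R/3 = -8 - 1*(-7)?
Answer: -1128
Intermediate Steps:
R = 3 (R = -3*(-8 - 1*(-7)) = -3*(-8 + 7) = -3*(-1) = 3)
q = 0 (q = 0*(-3) = 0)
p = 3 (p = ((3 + 20) - 20) + 0 = (23 - 20) + 0 = 3 + 0 = 3)
-94*(p + w(3, 6)²) = -94*(3 + (-3)²) = -94*(3 + 9) = -94*12 = -1128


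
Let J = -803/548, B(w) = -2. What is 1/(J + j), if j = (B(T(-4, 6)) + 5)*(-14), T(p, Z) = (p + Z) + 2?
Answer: -548/23819 ≈ -0.023007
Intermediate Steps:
T(p, Z) = 2 + Z + p (T(p, Z) = (Z + p) + 2 = 2 + Z + p)
J = -803/548 (J = -803*1/548 = -803/548 ≈ -1.4653)
j = -42 (j = (-2 + 5)*(-14) = 3*(-14) = -42)
1/(J + j) = 1/(-803/548 - 42) = 1/(-23819/548) = -548/23819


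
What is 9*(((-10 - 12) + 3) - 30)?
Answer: -441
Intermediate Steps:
9*(((-10 - 12) + 3) - 30) = 9*((-22 + 3) - 30) = 9*(-19 - 30) = 9*(-49) = -441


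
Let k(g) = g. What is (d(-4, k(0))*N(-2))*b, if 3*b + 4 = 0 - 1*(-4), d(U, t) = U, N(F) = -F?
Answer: 0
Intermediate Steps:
b = 0 (b = -4/3 + (0 - 1*(-4))/3 = -4/3 + (0 + 4)/3 = -4/3 + (⅓)*4 = -4/3 + 4/3 = 0)
(d(-4, k(0))*N(-2))*b = -(-4)*(-2)*0 = -4*2*0 = -8*0 = 0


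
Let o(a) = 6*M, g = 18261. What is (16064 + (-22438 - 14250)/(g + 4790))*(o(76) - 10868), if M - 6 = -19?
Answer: -4052806588896/23051 ≈ -1.7582e+8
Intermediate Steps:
M = -13 (M = 6 - 19 = -13)
o(a) = -78 (o(a) = 6*(-13) = -78)
(16064 + (-22438 - 14250)/(g + 4790))*(o(76) - 10868) = (16064 + (-22438 - 14250)/(18261 + 4790))*(-78 - 10868) = (16064 - 36688/23051)*(-10946) = (370254576/23051)*(-10946) = -4052806588896/23051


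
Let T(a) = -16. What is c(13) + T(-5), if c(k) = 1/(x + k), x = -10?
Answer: -47/3 ≈ -15.667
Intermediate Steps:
c(k) = 1/(-10 + k)
c(13) + T(-5) = 1/(-10 + 13) - 16 = 1/3 - 16 = ⅓ - 16 = -47/3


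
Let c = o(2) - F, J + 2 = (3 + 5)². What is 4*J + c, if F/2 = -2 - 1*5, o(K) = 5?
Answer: 267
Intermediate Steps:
J = 62 (J = -2 + (3 + 5)² = -2 + 8² = -2 + 64 = 62)
F = -14 (F = 2*(-2 - 1*5) = 2*(-2 - 5) = 2*(-7) = -14)
c = 19 (c = 5 - 1*(-14) = 5 + 14 = 19)
4*J + c = 4*62 + 19 = 248 + 19 = 267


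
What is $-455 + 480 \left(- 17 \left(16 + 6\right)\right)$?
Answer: $-179975$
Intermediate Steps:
$-455 + 480 \left(- 17 \left(16 + 6\right)\right) = -455 + 480 \left(\left(-17\right) 22\right) = -455 + 480 \left(-374\right) = -455 - 179520 = -179975$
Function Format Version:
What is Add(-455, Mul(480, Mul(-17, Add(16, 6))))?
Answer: -179975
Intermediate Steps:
Add(-455, Mul(480, Mul(-17, Add(16, 6)))) = Add(-455, Mul(480, Mul(-17, 22))) = Add(-455, Mul(480, -374)) = Add(-455, -179520) = -179975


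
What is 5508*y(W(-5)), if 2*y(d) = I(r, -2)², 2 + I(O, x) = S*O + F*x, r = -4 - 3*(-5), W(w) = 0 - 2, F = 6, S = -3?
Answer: 6083586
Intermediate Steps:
W(w) = -2
r = 11 (r = -4 + 15 = 11)
I(O, x) = -2 - 3*O + 6*x (I(O, x) = -2 + (-3*O + 6*x) = -2 - 3*O + 6*x)
y(d) = 2209/2 (y(d) = (-2 - 3*11 + 6*(-2))²/2 = (-2 - 33 - 12)²/2 = (½)*(-47)² = (½)*2209 = 2209/2)
5508*y(W(-5)) = 5508*(2209/2) = 6083586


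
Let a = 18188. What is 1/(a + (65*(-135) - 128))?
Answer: 1/9285 ≈ 0.00010770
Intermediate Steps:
1/(a + (65*(-135) - 128)) = 1/(18188 + (65*(-135) - 128)) = 1/(18188 + (-8775 - 128)) = 1/(18188 - 8903) = 1/9285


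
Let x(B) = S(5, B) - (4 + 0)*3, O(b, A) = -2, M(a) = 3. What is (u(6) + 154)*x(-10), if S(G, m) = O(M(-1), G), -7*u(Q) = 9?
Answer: -2138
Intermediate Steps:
u(Q) = -9/7 (u(Q) = -⅐*9 = -9/7)
S(G, m) = -2
x(B) = -14 (x(B) = -2 - (4 + 0)*3 = -2 - 4*3 = -2 - 1*12 = -2 - 12 = -14)
(u(6) + 154)*x(-10) = (-9/7 + 154)*(-14) = (1069/7)*(-14) = -2138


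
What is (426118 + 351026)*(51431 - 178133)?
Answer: -98465699088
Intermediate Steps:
(426118 + 351026)*(51431 - 178133) = 777144*(-126702) = -98465699088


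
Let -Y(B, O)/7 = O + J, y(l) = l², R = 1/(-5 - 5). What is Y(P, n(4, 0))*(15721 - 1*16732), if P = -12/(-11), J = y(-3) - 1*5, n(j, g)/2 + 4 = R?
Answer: -148617/5 ≈ -29723.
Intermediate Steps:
R = -⅒ (R = 1/(-10) = -⅒ ≈ -0.10000)
n(j, g) = -41/5 (n(j, g) = -8 + 2*(-⅒) = -8 - ⅕ = -41/5)
J = 4 (J = (-3)² - 1*5 = 9 - 5 = 4)
P = 12/11 (P = -12*(-1/11) = 12/11 ≈ 1.0909)
Y(B, O) = -28 - 7*O (Y(B, O) = -7*(O + 4) = -7*(4 + O) = -28 - 7*O)
Y(P, n(4, 0))*(15721 - 1*16732) = (-28 - 7*(-41/5))*(15721 - 1*16732) = (-28 + 287/5)*(15721 - 16732) = (147/5)*(-1011) = -148617/5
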